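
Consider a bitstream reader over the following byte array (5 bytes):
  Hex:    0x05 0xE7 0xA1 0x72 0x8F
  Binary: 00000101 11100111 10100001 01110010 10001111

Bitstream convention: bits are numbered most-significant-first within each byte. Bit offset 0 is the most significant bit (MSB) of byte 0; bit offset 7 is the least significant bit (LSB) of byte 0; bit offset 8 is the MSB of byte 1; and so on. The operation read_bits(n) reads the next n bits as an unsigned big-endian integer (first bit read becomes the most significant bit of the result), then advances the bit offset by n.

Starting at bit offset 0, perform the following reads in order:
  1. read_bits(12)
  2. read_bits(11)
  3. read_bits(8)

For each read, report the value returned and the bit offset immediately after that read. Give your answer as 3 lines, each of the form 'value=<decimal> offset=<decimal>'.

Answer: value=94 offset=12
value=976 offset=23
value=185 offset=31

Derivation:
Read 1: bits[0:12] width=12 -> value=94 (bin 000001011110); offset now 12 = byte 1 bit 4; 28 bits remain
Read 2: bits[12:23] width=11 -> value=976 (bin 01111010000); offset now 23 = byte 2 bit 7; 17 bits remain
Read 3: bits[23:31] width=8 -> value=185 (bin 10111001); offset now 31 = byte 3 bit 7; 9 bits remain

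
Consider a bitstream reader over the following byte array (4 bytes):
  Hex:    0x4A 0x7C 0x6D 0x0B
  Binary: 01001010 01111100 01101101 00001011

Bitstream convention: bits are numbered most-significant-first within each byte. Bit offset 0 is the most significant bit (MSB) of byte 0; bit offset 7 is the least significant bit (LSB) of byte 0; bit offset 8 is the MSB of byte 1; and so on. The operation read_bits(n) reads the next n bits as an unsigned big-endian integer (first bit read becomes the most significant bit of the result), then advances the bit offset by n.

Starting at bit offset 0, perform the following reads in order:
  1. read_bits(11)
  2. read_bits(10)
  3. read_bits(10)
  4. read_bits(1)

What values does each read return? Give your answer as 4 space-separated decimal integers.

Answer: 595 909 645 1

Derivation:
Read 1: bits[0:11] width=11 -> value=595 (bin 01001010011); offset now 11 = byte 1 bit 3; 21 bits remain
Read 2: bits[11:21] width=10 -> value=909 (bin 1110001101); offset now 21 = byte 2 bit 5; 11 bits remain
Read 3: bits[21:31] width=10 -> value=645 (bin 1010000101); offset now 31 = byte 3 bit 7; 1 bits remain
Read 4: bits[31:32] width=1 -> value=1 (bin 1); offset now 32 = byte 4 bit 0; 0 bits remain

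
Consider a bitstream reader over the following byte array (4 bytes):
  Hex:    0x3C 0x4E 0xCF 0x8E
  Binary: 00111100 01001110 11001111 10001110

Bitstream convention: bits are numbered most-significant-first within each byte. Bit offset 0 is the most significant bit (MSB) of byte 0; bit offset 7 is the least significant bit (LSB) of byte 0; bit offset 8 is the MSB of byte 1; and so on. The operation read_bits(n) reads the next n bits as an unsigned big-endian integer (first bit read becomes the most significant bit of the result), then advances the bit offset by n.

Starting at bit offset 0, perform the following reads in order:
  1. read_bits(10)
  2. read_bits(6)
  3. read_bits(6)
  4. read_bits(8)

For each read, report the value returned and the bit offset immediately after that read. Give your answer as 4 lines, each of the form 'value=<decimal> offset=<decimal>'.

Answer: value=241 offset=10
value=14 offset=16
value=51 offset=22
value=227 offset=30

Derivation:
Read 1: bits[0:10] width=10 -> value=241 (bin 0011110001); offset now 10 = byte 1 bit 2; 22 bits remain
Read 2: bits[10:16] width=6 -> value=14 (bin 001110); offset now 16 = byte 2 bit 0; 16 bits remain
Read 3: bits[16:22] width=6 -> value=51 (bin 110011); offset now 22 = byte 2 bit 6; 10 bits remain
Read 4: bits[22:30] width=8 -> value=227 (bin 11100011); offset now 30 = byte 3 bit 6; 2 bits remain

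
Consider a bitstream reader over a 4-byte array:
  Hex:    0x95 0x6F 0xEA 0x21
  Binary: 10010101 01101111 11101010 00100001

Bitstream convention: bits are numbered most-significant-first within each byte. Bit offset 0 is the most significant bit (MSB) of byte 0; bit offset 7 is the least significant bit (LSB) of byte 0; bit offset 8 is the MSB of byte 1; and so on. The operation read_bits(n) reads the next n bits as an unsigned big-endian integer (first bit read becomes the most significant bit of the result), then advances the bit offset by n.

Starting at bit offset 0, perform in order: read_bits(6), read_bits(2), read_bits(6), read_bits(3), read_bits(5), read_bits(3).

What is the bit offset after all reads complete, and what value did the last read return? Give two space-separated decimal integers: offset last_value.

Read 1: bits[0:6] width=6 -> value=37 (bin 100101); offset now 6 = byte 0 bit 6; 26 bits remain
Read 2: bits[6:8] width=2 -> value=1 (bin 01); offset now 8 = byte 1 bit 0; 24 bits remain
Read 3: bits[8:14] width=6 -> value=27 (bin 011011); offset now 14 = byte 1 bit 6; 18 bits remain
Read 4: bits[14:17] width=3 -> value=7 (bin 111); offset now 17 = byte 2 bit 1; 15 bits remain
Read 5: bits[17:22] width=5 -> value=26 (bin 11010); offset now 22 = byte 2 bit 6; 10 bits remain
Read 6: bits[22:25] width=3 -> value=4 (bin 100); offset now 25 = byte 3 bit 1; 7 bits remain

Answer: 25 4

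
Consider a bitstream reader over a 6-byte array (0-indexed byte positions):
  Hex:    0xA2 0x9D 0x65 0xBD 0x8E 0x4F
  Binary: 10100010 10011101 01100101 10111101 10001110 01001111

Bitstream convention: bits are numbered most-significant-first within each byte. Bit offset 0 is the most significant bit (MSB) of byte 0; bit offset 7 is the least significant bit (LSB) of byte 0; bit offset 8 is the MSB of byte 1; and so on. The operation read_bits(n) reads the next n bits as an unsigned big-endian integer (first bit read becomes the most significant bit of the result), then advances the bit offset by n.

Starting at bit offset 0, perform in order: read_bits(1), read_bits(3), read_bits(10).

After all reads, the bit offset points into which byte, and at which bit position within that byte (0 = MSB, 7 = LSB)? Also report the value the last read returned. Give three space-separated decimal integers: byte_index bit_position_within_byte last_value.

Answer: 1 6 167

Derivation:
Read 1: bits[0:1] width=1 -> value=1 (bin 1); offset now 1 = byte 0 bit 1; 47 bits remain
Read 2: bits[1:4] width=3 -> value=2 (bin 010); offset now 4 = byte 0 bit 4; 44 bits remain
Read 3: bits[4:14] width=10 -> value=167 (bin 0010100111); offset now 14 = byte 1 bit 6; 34 bits remain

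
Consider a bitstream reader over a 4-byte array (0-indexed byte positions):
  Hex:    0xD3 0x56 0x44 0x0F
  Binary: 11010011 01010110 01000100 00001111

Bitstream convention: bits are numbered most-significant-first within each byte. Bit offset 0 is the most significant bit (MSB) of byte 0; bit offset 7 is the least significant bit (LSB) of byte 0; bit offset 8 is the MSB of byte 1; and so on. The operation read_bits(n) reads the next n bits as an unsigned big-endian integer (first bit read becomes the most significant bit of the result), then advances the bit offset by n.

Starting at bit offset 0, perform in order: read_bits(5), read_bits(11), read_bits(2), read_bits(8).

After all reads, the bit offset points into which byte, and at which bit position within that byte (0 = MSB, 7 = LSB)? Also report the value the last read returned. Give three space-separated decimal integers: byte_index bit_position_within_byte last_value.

Answer: 3 2 16

Derivation:
Read 1: bits[0:5] width=5 -> value=26 (bin 11010); offset now 5 = byte 0 bit 5; 27 bits remain
Read 2: bits[5:16] width=11 -> value=854 (bin 01101010110); offset now 16 = byte 2 bit 0; 16 bits remain
Read 3: bits[16:18] width=2 -> value=1 (bin 01); offset now 18 = byte 2 bit 2; 14 bits remain
Read 4: bits[18:26] width=8 -> value=16 (bin 00010000); offset now 26 = byte 3 bit 2; 6 bits remain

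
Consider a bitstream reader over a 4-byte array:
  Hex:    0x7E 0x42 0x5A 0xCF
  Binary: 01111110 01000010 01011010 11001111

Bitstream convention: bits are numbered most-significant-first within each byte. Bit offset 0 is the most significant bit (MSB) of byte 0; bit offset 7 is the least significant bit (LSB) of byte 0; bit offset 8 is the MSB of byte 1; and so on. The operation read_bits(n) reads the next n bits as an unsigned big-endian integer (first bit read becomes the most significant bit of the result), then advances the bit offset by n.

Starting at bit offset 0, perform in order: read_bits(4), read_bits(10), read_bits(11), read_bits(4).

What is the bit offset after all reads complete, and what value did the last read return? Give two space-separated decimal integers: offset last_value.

Answer: 29 9

Derivation:
Read 1: bits[0:4] width=4 -> value=7 (bin 0111); offset now 4 = byte 0 bit 4; 28 bits remain
Read 2: bits[4:14] width=10 -> value=912 (bin 1110010000); offset now 14 = byte 1 bit 6; 18 bits remain
Read 3: bits[14:25] width=11 -> value=1205 (bin 10010110101); offset now 25 = byte 3 bit 1; 7 bits remain
Read 4: bits[25:29] width=4 -> value=9 (bin 1001); offset now 29 = byte 3 bit 5; 3 bits remain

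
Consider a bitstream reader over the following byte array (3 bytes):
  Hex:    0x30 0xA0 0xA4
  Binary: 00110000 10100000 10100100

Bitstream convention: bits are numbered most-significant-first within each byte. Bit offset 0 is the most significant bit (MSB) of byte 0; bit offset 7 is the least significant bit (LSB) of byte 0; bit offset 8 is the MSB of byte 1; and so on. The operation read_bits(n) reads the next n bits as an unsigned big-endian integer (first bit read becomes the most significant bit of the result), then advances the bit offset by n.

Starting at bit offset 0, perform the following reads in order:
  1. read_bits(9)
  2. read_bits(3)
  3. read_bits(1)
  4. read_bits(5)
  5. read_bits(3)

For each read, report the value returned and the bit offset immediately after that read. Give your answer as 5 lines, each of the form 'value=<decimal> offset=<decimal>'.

Read 1: bits[0:9] width=9 -> value=97 (bin 001100001); offset now 9 = byte 1 bit 1; 15 bits remain
Read 2: bits[9:12] width=3 -> value=2 (bin 010); offset now 12 = byte 1 bit 4; 12 bits remain
Read 3: bits[12:13] width=1 -> value=0 (bin 0); offset now 13 = byte 1 bit 5; 11 bits remain
Read 4: bits[13:18] width=5 -> value=2 (bin 00010); offset now 18 = byte 2 bit 2; 6 bits remain
Read 5: bits[18:21] width=3 -> value=4 (bin 100); offset now 21 = byte 2 bit 5; 3 bits remain

Answer: value=97 offset=9
value=2 offset=12
value=0 offset=13
value=2 offset=18
value=4 offset=21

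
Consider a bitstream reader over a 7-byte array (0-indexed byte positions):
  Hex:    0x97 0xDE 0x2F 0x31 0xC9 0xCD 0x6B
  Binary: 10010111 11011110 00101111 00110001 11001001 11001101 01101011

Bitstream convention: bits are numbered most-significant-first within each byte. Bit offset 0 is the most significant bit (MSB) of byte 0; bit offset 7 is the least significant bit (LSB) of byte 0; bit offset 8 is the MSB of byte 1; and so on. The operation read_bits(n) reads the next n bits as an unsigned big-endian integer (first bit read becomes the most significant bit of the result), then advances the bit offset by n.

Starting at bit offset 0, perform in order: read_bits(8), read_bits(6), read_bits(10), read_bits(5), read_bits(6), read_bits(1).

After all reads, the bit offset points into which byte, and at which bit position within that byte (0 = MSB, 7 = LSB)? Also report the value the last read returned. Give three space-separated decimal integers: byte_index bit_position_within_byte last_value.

Answer: 4 4 0

Derivation:
Read 1: bits[0:8] width=8 -> value=151 (bin 10010111); offset now 8 = byte 1 bit 0; 48 bits remain
Read 2: bits[8:14] width=6 -> value=55 (bin 110111); offset now 14 = byte 1 bit 6; 42 bits remain
Read 3: bits[14:24] width=10 -> value=559 (bin 1000101111); offset now 24 = byte 3 bit 0; 32 bits remain
Read 4: bits[24:29] width=5 -> value=6 (bin 00110); offset now 29 = byte 3 bit 5; 27 bits remain
Read 5: bits[29:35] width=6 -> value=14 (bin 001110); offset now 35 = byte 4 bit 3; 21 bits remain
Read 6: bits[35:36] width=1 -> value=0 (bin 0); offset now 36 = byte 4 bit 4; 20 bits remain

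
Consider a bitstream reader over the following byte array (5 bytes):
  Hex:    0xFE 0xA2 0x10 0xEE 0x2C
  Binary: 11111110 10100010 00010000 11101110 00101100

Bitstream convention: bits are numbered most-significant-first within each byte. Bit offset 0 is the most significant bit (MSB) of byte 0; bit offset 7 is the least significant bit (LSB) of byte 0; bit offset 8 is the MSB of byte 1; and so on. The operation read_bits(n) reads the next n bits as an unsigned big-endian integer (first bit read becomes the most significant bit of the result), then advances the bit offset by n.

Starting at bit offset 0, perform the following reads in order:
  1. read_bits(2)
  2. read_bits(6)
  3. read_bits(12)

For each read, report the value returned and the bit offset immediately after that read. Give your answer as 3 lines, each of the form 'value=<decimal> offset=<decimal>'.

Read 1: bits[0:2] width=2 -> value=3 (bin 11); offset now 2 = byte 0 bit 2; 38 bits remain
Read 2: bits[2:8] width=6 -> value=62 (bin 111110); offset now 8 = byte 1 bit 0; 32 bits remain
Read 3: bits[8:20] width=12 -> value=2593 (bin 101000100001); offset now 20 = byte 2 bit 4; 20 bits remain

Answer: value=3 offset=2
value=62 offset=8
value=2593 offset=20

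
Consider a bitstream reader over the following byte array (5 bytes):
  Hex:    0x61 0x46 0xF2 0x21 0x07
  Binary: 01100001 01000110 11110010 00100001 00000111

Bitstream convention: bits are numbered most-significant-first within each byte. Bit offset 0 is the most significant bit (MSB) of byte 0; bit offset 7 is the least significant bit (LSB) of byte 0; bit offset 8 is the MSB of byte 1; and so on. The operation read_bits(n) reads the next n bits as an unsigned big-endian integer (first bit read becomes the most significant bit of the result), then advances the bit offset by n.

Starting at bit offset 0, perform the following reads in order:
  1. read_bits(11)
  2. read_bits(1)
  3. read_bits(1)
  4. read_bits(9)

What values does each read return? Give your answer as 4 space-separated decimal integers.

Answer: 778 0 0 444

Derivation:
Read 1: bits[0:11] width=11 -> value=778 (bin 01100001010); offset now 11 = byte 1 bit 3; 29 bits remain
Read 2: bits[11:12] width=1 -> value=0 (bin 0); offset now 12 = byte 1 bit 4; 28 bits remain
Read 3: bits[12:13] width=1 -> value=0 (bin 0); offset now 13 = byte 1 bit 5; 27 bits remain
Read 4: bits[13:22] width=9 -> value=444 (bin 110111100); offset now 22 = byte 2 bit 6; 18 bits remain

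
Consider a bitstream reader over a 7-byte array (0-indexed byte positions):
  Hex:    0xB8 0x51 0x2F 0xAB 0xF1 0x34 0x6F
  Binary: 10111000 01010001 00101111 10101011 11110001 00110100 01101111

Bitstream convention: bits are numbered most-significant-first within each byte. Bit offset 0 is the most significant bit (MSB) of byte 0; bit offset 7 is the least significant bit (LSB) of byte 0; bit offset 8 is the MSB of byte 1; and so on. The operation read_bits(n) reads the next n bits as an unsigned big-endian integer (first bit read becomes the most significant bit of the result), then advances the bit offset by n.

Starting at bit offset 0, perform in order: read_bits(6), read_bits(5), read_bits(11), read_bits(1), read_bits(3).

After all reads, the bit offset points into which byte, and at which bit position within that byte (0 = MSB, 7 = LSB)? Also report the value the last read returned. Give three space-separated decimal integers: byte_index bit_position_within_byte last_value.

Read 1: bits[0:6] width=6 -> value=46 (bin 101110); offset now 6 = byte 0 bit 6; 50 bits remain
Read 2: bits[6:11] width=5 -> value=2 (bin 00010); offset now 11 = byte 1 bit 3; 45 bits remain
Read 3: bits[11:22] width=11 -> value=1099 (bin 10001001011); offset now 22 = byte 2 bit 6; 34 bits remain
Read 4: bits[22:23] width=1 -> value=1 (bin 1); offset now 23 = byte 2 bit 7; 33 bits remain
Read 5: bits[23:26] width=3 -> value=6 (bin 110); offset now 26 = byte 3 bit 2; 30 bits remain

Answer: 3 2 6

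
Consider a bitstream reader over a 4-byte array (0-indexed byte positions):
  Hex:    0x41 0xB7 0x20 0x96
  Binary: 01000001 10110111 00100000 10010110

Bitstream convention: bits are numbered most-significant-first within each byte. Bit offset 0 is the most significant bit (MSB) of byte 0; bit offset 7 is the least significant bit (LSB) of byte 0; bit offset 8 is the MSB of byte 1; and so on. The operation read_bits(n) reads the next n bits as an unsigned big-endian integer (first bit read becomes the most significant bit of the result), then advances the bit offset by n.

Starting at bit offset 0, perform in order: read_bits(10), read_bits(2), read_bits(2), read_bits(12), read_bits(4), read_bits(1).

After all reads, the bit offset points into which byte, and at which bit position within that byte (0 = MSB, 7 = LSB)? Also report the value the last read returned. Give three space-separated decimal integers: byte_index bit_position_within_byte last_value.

Read 1: bits[0:10] width=10 -> value=262 (bin 0100000110); offset now 10 = byte 1 bit 2; 22 bits remain
Read 2: bits[10:12] width=2 -> value=3 (bin 11); offset now 12 = byte 1 bit 4; 20 bits remain
Read 3: bits[12:14] width=2 -> value=1 (bin 01); offset now 14 = byte 1 bit 6; 18 bits remain
Read 4: bits[14:26] width=12 -> value=3202 (bin 110010000010); offset now 26 = byte 3 bit 2; 6 bits remain
Read 5: bits[26:30] width=4 -> value=5 (bin 0101); offset now 30 = byte 3 bit 6; 2 bits remain
Read 6: bits[30:31] width=1 -> value=1 (bin 1); offset now 31 = byte 3 bit 7; 1 bits remain

Answer: 3 7 1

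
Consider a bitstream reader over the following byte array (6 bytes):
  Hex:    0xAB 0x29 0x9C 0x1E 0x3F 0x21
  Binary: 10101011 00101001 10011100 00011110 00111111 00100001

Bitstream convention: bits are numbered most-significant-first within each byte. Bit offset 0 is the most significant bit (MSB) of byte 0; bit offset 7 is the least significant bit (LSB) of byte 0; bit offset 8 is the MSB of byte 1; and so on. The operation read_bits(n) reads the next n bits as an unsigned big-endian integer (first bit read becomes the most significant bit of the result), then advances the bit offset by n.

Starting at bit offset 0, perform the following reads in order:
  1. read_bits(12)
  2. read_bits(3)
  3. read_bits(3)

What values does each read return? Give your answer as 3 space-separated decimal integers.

Read 1: bits[0:12] width=12 -> value=2738 (bin 101010110010); offset now 12 = byte 1 bit 4; 36 bits remain
Read 2: bits[12:15] width=3 -> value=4 (bin 100); offset now 15 = byte 1 bit 7; 33 bits remain
Read 3: bits[15:18] width=3 -> value=6 (bin 110); offset now 18 = byte 2 bit 2; 30 bits remain

Answer: 2738 4 6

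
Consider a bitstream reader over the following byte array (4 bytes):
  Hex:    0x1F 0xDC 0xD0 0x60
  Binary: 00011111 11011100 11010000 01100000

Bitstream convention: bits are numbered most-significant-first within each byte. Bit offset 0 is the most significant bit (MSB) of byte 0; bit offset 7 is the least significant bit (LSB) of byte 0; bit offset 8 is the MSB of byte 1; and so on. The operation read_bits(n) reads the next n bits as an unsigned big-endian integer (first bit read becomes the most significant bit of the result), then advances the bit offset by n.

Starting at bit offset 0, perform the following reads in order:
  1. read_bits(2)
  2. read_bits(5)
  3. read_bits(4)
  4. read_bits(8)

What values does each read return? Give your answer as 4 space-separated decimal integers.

Answer: 0 15 14 230

Derivation:
Read 1: bits[0:2] width=2 -> value=0 (bin 00); offset now 2 = byte 0 bit 2; 30 bits remain
Read 2: bits[2:7] width=5 -> value=15 (bin 01111); offset now 7 = byte 0 bit 7; 25 bits remain
Read 3: bits[7:11] width=4 -> value=14 (bin 1110); offset now 11 = byte 1 bit 3; 21 bits remain
Read 4: bits[11:19] width=8 -> value=230 (bin 11100110); offset now 19 = byte 2 bit 3; 13 bits remain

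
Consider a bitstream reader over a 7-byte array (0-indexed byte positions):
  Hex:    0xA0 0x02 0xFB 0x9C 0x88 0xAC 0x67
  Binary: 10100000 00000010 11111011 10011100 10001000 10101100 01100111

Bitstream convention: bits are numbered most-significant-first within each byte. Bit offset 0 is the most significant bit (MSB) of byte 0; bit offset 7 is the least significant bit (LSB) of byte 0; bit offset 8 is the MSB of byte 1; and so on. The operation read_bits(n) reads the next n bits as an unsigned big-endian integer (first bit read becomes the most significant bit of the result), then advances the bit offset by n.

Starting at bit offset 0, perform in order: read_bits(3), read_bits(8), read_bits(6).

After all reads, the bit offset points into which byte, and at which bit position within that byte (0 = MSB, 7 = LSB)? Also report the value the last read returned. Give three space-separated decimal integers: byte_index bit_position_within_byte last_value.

Answer: 2 1 5

Derivation:
Read 1: bits[0:3] width=3 -> value=5 (bin 101); offset now 3 = byte 0 bit 3; 53 bits remain
Read 2: bits[3:11] width=8 -> value=0 (bin 00000000); offset now 11 = byte 1 bit 3; 45 bits remain
Read 3: bits[11:17] width=6 -> value=5 (bin 000101); offset now 17 = byte 2 bit 1; 39 bits remain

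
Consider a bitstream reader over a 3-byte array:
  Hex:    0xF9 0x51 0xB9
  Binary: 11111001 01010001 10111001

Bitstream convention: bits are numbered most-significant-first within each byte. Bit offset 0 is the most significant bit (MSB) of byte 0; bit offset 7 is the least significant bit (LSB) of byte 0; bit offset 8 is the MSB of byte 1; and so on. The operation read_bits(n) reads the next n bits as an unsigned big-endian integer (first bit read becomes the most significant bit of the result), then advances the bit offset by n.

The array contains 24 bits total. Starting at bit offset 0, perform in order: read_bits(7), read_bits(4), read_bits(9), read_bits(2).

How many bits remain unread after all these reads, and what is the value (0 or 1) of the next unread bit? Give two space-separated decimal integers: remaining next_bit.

Answer: 2 0

Derivation:
Read 1: bits[0:7] width=7 -> value=124 (bin 1111100); offset now 7 = byte 0 bit 7; 17 bits remain
Read 2: bits[7:11] width=4 -> value=10 (bin 1010); offset now 11 = byte 1 bit 3; 13 bits remain
Read 3: bits[11:20] width=9 -> value=283 (bin 100011011); offset now 20 = byte 2 bit 4; 4 bits remain
Read 4: bits[20:22] width=2 -> value=2 (bin 10); offset now 22 = byte 2 bit 6; 2 bits remain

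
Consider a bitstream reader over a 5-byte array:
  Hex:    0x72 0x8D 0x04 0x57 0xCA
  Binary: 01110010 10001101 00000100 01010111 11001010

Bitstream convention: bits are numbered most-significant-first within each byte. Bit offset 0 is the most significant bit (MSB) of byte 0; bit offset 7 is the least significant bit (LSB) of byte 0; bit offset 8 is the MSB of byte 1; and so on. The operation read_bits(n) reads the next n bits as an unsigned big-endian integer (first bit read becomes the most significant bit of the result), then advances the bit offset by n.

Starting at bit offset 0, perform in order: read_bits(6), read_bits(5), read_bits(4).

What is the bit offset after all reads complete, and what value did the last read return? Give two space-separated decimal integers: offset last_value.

Read 1: bits[0:6] width=6 -> value=28 (bin 011100); offset now 6 = byte 0 bit 6; 34 bits remain
Read 2: bits[6:11] width=5 -> value=20 (bin 10100); offset now 11 = byte 1 bit 3; 29 bits remain
Read 3: bits[11:15] width=4 -> value=6 (bin 0110); offset now 15 = byte 1 bit 7; 25 bits remain

Answer: 15 6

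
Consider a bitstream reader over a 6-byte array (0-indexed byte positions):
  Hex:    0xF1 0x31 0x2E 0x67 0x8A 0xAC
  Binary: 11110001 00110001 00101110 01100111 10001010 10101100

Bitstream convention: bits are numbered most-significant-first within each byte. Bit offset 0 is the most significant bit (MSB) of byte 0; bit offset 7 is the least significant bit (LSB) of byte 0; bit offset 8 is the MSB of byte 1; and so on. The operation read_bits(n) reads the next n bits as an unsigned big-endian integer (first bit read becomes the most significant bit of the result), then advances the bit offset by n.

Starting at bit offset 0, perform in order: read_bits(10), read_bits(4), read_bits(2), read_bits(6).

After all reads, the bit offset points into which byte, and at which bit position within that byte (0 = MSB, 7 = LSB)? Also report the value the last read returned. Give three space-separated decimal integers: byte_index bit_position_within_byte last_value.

Answer: 2 6 11

Derivation:
Read 1: bits[0:10] width=10 -> value=964 (bin 1111000100); offset now 10 = byte 1 bit 2; 38 bits remain
Read 2: bits[10:14] width=4 -> value=12 (bin 1100); offset now 14 = byte 1 bit 6; 34 bits remain
Read 3: bits[14:16] width=2 -> value=1 (bin 01); offset now 16 = byte 2 bit 0; 32 bits remain
Read 4: bits[16:22] width=6 -> value=11 (bin 001011); offset now 22 = byte 2 bit 6; 26 bits remain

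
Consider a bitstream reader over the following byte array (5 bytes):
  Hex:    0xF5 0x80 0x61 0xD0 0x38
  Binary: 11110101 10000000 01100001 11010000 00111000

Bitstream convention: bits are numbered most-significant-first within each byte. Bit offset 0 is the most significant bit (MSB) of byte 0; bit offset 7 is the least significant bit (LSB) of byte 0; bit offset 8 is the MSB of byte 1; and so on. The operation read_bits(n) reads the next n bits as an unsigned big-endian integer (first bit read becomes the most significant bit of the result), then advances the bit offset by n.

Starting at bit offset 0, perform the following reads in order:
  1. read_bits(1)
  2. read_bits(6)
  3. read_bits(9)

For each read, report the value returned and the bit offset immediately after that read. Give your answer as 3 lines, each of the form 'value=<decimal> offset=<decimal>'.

Read 1: bits[0:1] width=1 -> value=1 (bin 1); offset now 1 = byte 0 bit 1; 39 bits remain
Read 2: bits[1:7] width=6 -> value=58 (bin 111010); offset now 7 = byte 0 bit 7; 33 bits remain
Read 3: bits[7:16] width=9 -> value=384 (bin 110000000); offset now 16 = byte 2 bit 0; 24 bits remain

Answer: value=1 offset=1
value=58 offset=7
value=384 offset=16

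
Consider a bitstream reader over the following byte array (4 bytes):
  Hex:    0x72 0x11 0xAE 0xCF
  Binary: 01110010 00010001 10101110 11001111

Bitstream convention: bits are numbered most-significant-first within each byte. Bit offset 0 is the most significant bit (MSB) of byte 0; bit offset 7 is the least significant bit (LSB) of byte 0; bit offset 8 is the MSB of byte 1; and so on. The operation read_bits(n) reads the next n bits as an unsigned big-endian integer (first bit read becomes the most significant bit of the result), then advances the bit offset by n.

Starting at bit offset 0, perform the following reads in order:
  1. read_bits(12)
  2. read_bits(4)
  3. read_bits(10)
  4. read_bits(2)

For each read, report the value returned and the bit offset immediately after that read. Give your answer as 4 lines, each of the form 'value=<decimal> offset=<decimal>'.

Read 1: bits[0:12] width=12 -> value=1825 (bin 011100100001); offset now 12 = byte 1 bit 4; 20 bits remain
Read 2: bits[12:16] width=4 -> value=1 (bin 0001); offset now 16 = byte 2 bit 0; 16 bits remain
Read 3: bits[16:26] width=10 -> value=699 (bin 1010111011); offset now 26 = byte 3 bit 2; 6 bits remain
Read 4: bits[26:28] width=2 -> value=0 (bin 00); offset now 28 = byte 3 bit 4; 4 bits remain

Answer: value=1825 offset=12
value=1 offset=16
value=699 offset=26
value=0 offset=28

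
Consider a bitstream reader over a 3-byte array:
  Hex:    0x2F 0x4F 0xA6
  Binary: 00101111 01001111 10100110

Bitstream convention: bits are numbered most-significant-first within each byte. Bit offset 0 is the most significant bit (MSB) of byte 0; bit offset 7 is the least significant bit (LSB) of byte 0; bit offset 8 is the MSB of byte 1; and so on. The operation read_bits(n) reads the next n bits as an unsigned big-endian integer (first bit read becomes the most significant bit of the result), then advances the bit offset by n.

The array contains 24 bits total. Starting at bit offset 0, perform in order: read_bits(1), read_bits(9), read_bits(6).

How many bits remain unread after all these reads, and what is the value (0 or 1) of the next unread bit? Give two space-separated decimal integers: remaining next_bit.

Read 1: bits[0:1] width=1 -> value=0 (bin 0); offset now 1 = byte 0 bit 1; 23 bits remain
Read 2: bits[1:10] width=9 -> value=189 (bin 010111101); offset now 10 = byte 1 bit 2; 14 bits remain
Read 3: bits[10:16] width=6 -> value=15 (bin 001111); offset now 16 = byte 2 bit 0; 8 bits remain

Answer: 8 1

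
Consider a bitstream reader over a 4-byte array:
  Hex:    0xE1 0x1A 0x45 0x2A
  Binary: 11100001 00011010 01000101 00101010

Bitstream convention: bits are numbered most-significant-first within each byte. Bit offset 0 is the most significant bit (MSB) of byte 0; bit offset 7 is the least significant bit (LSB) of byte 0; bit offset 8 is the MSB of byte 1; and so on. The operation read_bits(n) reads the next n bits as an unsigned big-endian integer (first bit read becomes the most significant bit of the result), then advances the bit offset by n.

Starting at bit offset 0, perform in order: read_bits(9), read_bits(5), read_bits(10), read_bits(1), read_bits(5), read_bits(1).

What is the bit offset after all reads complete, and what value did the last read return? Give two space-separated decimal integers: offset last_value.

Read 1: bits[0:9] width=9 -> value=450 (bin 111000010); offset now 9 = byte 1 bit 1; 23 bits remain
Read 2: bits[9:14] width=5 -> value=6 (bin 00110); offset now 14 = byte 1 bit 6; 18 bits remain
Read 3: bits[14:24] width=10 -> value=581 (bin 1001000101); offset now 24 = byte 3 bit 0; 8 bits remain
Read 4: bits[24:25] width=1 -> value=0 (bin 0); offset now 25 = byte 3 bit 1; 7 bits remain
Read 5: bits[25:30] width=5 -> value=10 (bin 01010); offset now 30 = byte 3 bit 6; 2 bits remain
Read 6: bits[30:31] width=1 -> value=1 (bin 1); offset now 31 = byte 3 bit 7; 1 bits remain

Answer: 31 1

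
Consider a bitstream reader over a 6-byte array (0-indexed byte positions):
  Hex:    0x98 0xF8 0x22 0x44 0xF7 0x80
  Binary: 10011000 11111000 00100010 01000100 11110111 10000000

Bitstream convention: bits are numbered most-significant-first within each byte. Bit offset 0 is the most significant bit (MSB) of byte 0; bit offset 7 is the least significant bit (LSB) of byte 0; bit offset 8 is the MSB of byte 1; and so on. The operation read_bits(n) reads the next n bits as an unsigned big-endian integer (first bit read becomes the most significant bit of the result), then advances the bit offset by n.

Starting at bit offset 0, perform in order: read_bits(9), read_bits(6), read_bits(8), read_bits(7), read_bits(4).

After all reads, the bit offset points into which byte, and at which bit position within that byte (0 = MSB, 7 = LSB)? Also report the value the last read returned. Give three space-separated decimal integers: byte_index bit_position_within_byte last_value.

Read 1: bits[0:9] width=9 -> value=305 (bin 100110001); offset now 9 = byte 1 bit 1; 39 bits remain
Read 2: bits[9:15] width=6 -> value=60 (bin 111100); offset now 15 = byte 1 bit 7; 33 bits remain
Read 3: bits[15:23] width=8 -> value=17 (bin 00010001); offset now 23 = byte 2 bit 7; 25 bits remain
Read 4: bits[23:30] width=7 -> value=17 (bin 0010001); offset now 30 = byte 3 bit 6; 18 bits remain
Read 5: bits[30:34] width=4 -> value=3 (bin 0011); offset now 34 = byte 4 bit 2; 14 bits remain

Answer: 4 2 3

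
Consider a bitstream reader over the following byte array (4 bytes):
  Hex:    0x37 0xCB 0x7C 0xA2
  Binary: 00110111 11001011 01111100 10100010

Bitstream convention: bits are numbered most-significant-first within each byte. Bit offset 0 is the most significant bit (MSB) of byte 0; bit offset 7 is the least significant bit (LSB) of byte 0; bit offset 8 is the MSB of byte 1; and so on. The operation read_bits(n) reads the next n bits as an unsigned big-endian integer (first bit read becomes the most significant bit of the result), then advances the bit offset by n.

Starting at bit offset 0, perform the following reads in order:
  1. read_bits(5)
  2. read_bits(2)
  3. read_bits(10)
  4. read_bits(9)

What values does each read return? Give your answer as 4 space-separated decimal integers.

Answer: 6 3 918 498

Derivation:
Read 1: bits[0:5] width=5 -> value=6 (bin 00110); offset now 5 = byte 0 bit 5; 27 bits remain
Read 2: bits[5:7] width=2 -> value=3 (bin 11); offset now 7 = byte 0 bit 7; 25 bits remain
Read 3: bits[7:17] width=10 -> value=918 (bin 1110010110); offset now 17 = byte 2 bit 1; 15 bits remain
Read 4: bits[17:26] width=9 -> value=498 (bin 111110010); offset now 26 = byte 3 bit 2; 6 bits remain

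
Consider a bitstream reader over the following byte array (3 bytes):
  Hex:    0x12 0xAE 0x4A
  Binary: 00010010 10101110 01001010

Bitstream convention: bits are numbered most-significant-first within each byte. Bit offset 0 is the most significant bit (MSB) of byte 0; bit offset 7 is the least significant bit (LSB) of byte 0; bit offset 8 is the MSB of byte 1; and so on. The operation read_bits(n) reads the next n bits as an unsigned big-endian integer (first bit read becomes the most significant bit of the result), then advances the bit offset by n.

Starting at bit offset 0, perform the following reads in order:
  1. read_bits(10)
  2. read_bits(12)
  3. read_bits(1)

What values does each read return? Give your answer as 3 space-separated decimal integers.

Read 1: bits[0:10] width=10 -> value=74 (bin 0001001010); offset now 10 = byte 1 bit 2; 14 bits remain
Read 2: bits[10:22] width=12 -> value=2962 (bin 101110010010); offset now 22 = byte 2 bit 6; 2 bits remain
Read 3: bits[22:23] width=1 -> value=1 (bin 1); offset now 23 = byte 2 bit 7; 1 bits remain

Answer: 74 2962 1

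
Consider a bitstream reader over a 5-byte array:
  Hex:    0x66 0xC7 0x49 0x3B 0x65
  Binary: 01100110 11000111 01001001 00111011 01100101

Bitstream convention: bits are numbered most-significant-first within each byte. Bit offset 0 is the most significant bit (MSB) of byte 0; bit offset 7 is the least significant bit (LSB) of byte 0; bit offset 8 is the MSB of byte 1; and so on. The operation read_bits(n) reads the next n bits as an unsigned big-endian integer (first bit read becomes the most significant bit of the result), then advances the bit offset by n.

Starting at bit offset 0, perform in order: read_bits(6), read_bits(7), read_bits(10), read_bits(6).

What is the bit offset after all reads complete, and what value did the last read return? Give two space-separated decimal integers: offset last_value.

Answer: 29 39

Derivation:
Read 1: bits[0:6] width=6 -> value=25 (bin 011001); offset now 6 = byte 0 bit 6; 34 bits remain
Read 2: bits[6:13] width=7 -> value=88 (bin 1011000); offset now 13 = byte 1 bit 5; 27 bits remain
Read 3: bits[13:23] width=10 -> value=932 (bin 1110100100); offset now 23 = byte 2 bit 7; 17 bits remain
Read 4: bits[23:29] width=6 -> value=39 (bin 100111); offset now 29 = byte 3 bit 5; 11 bits remain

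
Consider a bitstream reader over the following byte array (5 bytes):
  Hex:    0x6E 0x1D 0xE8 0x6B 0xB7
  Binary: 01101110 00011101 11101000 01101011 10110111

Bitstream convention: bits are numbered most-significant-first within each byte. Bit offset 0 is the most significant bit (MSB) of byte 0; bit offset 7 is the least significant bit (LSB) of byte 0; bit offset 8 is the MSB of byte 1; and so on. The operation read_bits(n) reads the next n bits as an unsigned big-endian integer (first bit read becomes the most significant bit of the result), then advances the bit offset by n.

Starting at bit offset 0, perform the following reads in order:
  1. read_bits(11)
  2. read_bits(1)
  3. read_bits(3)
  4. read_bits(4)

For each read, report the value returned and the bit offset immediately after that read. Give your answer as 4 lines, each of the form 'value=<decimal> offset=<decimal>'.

Answer: value=880 offset=11
value=1 offset=12
value=6 offset=15
value=15 offset=19

Derivation:
Read 1: bits[0:11] width=11 -> value=880 (bin 01101110000); offset now 11 = byte 1 bit 3; 29 bits remain
Read 2: bits[11:12] width=1 -> value=1 (bin 1); offset now 12 = byte 1 bit 4; 28 bits remain
Read 3: bits[12:15] width=3 -> value=6 (bin 110); offset now 15 = byte 1 bit 7; 25 bits remain
Read 4: bits[15:19] width=4 -> value=15 (bin 1111); offset now 19 = byte 2 bit 3; 21 bits remain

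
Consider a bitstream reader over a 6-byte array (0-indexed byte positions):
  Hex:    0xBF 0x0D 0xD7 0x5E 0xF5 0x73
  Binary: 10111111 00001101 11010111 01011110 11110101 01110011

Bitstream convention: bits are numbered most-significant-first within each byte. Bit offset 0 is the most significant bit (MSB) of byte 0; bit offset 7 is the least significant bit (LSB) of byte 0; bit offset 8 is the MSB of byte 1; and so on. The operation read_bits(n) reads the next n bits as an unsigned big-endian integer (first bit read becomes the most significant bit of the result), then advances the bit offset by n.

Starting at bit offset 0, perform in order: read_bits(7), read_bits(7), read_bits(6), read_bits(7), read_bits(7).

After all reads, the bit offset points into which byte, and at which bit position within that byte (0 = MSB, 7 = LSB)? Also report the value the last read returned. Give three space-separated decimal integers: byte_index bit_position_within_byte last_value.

Answer: 4 2 123

Derivation:
Read 1: bits[0:7] width=7 -> value=95 (bin 1011111); offset now 7 = byte 0 bit 7; 41 bits remain
Read 2: bits[7:14] width=7 -> value=67 (bin 1000011); offset now 14 = byte 1 bit 6; 34 bits remain
Read 3: bits[14:20] width=6 -> value=29 (bin 011101); offset now 20 = byte 2 bit 4; 28 bits remain
Read 4: bits[20:27] width=7 -> value=58 (bin 0111010); offset now 27 = byte 3 bit 3; 21 bits remain
Read 5: bits[27:34] width=7 -> value=123 (bin 1111011); offset now 34 = byte 4 bit 2; 14 bits remain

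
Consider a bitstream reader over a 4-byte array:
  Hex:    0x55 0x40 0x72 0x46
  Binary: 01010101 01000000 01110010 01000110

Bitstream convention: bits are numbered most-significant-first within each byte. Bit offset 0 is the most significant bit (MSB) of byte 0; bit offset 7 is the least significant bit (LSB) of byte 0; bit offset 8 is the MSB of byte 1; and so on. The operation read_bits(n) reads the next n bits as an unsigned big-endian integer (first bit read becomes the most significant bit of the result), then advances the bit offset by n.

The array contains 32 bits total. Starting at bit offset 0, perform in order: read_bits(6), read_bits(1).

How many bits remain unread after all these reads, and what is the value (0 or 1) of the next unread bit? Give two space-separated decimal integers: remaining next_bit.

Read 1: bits[0:6] width=6 -> value=21 (bin 010101); offset now 6 = byte 0 bit 6; 26 bits remain
Read 2: bits[6:7] width=1 -> value=0 (bin 0); offset now 7 = byte 0 bit 7; 25 bits remain

Answer: 25 1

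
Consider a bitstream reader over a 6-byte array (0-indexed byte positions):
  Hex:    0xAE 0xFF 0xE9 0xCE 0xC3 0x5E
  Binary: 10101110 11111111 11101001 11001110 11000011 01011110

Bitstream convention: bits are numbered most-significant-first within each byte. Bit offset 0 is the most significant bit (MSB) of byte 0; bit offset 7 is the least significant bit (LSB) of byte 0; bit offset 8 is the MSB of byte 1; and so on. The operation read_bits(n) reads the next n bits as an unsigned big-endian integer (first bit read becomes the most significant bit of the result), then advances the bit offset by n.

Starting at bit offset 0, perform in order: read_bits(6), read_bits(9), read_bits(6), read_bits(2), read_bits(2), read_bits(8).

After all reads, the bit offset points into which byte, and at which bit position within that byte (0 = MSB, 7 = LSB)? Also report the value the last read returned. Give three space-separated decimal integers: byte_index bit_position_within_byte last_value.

Answer: 4 1 157

Derivation:
Read 1: bits[0:6] width=6 -> value=43 (bin 101011); offset now 6 = byte 0 bit 6; 42 bits remain
Read 2: bits[6:15] width=9 -> value=383 (bin 101111111); offset now 15 = byte 1 bit 7; 33 bits remain
Read 3: bits[15:21] width=6 -> value=61 (bin 111101); offset now 21 = byte 2 bit 5; 27 bits remain
Read 4: bits[21:23] width=2 -> value=0 (bin 00); offset now 23 = byte 2 bit 7; 25 bits remain
Read 5: bits[23:25] width=2 -> value=3 (bin 11); offset now 25 = byte 3 bit 1; 23 bits remain
Read 6: bits[25:33] width=8 -> value=157 (bin 10011101); offset now 33 = byte 4 bit 1; 15 bits remain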